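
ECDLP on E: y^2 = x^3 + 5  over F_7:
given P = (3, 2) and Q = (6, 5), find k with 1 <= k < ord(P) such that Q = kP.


Enumerate multiples of P until we hit Q = (6, 5):
  1P = (3, 2)
  2P = (5, 2)
  3P = (6, 5)
Match found at i = 3.

k = 3


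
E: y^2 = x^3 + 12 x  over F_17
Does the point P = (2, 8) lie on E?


Check whether y^2 = x^3 + 12 x + 0 (mod 17) for (x, y) = (2, 8).
LHS: y^2 = 8^2 mod 17 = 13
RHS: x^3 + 12 x + 0 = 2^3 + 12*2 + 0 mod 17 = 15
LHS != RHS

No, not on the curve


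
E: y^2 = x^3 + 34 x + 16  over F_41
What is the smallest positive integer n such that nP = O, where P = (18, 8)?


Compute successive multiples of P until we hit O:
  1P = (18, 8)
  2P = (37, 12)
  3P = (25, 38)
  4P = (8, 29)
  5P = (19, 31)
  6P = (0, 37)
  7P = (28, 40)
  8P = (20, 2)
  ... (continuing to 41P)
  41P = O

ord(P) = 41


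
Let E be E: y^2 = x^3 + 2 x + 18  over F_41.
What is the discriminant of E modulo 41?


4 a^3 + 27 b^2 = 4*2^3 + 27*18^2 = 32 + 8748 = 8780
Delta = -16 * (8780) = -140480
Delta mod 41 = 27

Delta = 27 (mod 41)


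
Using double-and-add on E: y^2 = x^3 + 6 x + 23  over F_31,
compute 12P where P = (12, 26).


k = 12 = 1100_2 (binary, LSB first: 0011)
Double-and-add from P = (12, 26):
  bit 0 = 0: acc unchanged = O
  bit 1 = 0: acc unchanged = O
  bit 2 = 1: acc = O + (13, 29) = (13, 29)
  bit 3 = 1: acc = (13, 29) + (25, 22) = (28, 3)

12P = (28, 3)


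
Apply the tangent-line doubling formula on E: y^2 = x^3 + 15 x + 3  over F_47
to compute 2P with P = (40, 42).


Doubling: s = (3 x1^2 + a) / (2 y1)
s = (3*40^2 + 15) / (2*42) mod 47 = 12
x3 = s^2 - 2 x1 mod 47 = 12^2 - 2*40 = 17
y3 = s (x1 - x3) - y1 mod 47 = 12 * (40 - 17) - 42 = 46

2P = (17, 46)


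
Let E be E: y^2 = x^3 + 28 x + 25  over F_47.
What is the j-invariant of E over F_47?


Delta = -16(4 a^3 + 27 b^2) mod 47 = 11
-1728 * (4 a)^3 = -1728 * (4*28)^3 mod 47 = 44
j = 44 * 11^(-1) mod 47 = 4

j = 4 (mod 47)


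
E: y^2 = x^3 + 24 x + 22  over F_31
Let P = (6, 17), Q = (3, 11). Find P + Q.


P != Q, so use the chord formula.
s = (y2 - y1) / (x2 - x1) = (25) / (28) mod 31 = 2
x3 = s^2 - x1 - x2 mod 31 = 2^2 - 6 - 3 = 26
y3 = s (x1 - x3) - y1 mod 31 = 2 * (6 - 26) - 17 = 5

P + Q = (26, 5)


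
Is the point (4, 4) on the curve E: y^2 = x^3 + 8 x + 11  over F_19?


Check whether y^2 = x^3 + 8 x + 11 (mod 19) for (x, y) = (4, 4).
LHS: y^2 = 4^2 mod 19 = 16
RHS: x^3 + 8 x + 11 = 4^3 + 8*4 + 11 mod 19 = 12
LHS != RHS

No, not on the curve


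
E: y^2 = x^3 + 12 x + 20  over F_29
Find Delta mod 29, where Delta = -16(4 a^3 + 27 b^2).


4 a^3 + 27 b^2 = 4*12^3 + 27*20^2 = 6912 + 10800 = 17712
Delta = -16 * (17712) = -283392
Delta mod 29 = 25

Delta = 25 (mod 29)


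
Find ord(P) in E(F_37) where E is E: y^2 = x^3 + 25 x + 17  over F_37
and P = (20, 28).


Compute successive multiples of P until we hit O:
  1P = (20, 28)
  2P = (24, 14)
  3P = (33, 36)
  4P = (17, 8)
  5P = (28, 5)
  6P = (36, 18)
  7P = (34, 27)
  8P = (10, 3)
  ... (continuing to 47P)
  47P = O

ord(P) = 47


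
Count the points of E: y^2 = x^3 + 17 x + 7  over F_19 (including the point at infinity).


For each x in F_19, count y with y^2 = x^3 + 17 x + 7 mod 19:
  x = 0: RHS = 7, y in [8, 11]  -> 2 point(s)
  x = 1: RHS = 6, y in [5, 14]  -> 2 point(s)
  x = 2: RHS = 11, y in [7, 12]  -> 2 point(s)
  x = 3: RHS = 9, y in [3, 16]  -> 2 point(s)
  x = 4: RHS = 6, y in [5, 14]  -> 2 point(s)
  x = 8: RHS = 9, y in [3, 16]  -> 2 point(s)
  x = 11: RHS = 5, y in [9, 10]  -> 2 point(s)
  x = 12: RHS = 1, y in [1, 18]  -> 2 point(s)
  x = 14: RHS = 6, y in [5, 14]  -> 2 point(s)
  x = 16: RHS = 5, y in [9, 10]  -> 2 point(s)
Affine points: 20. Add the point at infinity: total = 21.

#E(F_19) = 21


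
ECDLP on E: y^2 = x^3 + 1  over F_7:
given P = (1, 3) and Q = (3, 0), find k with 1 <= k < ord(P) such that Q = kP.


Enumerate multiples of P until we hit Q = (3, 0):
  1P = (1, 3)
  2P = (0, 1)
  3P = (3, 0)
Match found at i = 3.

k = 3


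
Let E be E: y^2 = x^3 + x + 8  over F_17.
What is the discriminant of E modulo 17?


4 a^3 + 27 b^2 = 4*1^3 + 27*8^2 = 4 + 1728 = 1732
Delta = -16 * (1732) = -27712
Delta mod 17 = 15

Delta = 15 (mod 17)


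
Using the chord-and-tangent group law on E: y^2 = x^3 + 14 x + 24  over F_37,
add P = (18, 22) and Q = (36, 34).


P != Q, so use the chord formula.
s = (y2 - y1) / (x2 - x1) = (12) / (18) mod 37 = 13
x3 = s^2 - x1 - x2 mod 37 = 13^2 - 18 - 36 = 4
y3 = s (x1 - x3) - y1 mod 37 = 13 * (18 - 4) - 22 = 12

P + Q = (4, 12)


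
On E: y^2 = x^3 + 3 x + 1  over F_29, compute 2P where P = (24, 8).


Doubling: s = (3 x1^2 + a) / (2 y1)
s = (3*24^2 + 3) / (2*8) mod 29 = 23
x3 = s^2 - 2 x1 mod 29 = 23^2 - 2*24 = 17
y3 = s (x1 - x3) - y1 mod 29 = 23 * (24 - 17) - 8 = 8

2P = (17, 8)


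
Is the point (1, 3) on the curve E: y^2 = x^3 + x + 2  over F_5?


Check whether y^2 = x^3 + 1 x + 2 (mod 5) for (x, y) = (1, 3).
LHS: y^2 = 3^2 mod 5 = 4
RHS: x^3 + 1 x + 2 = 1^3 + 1*1 + 2 mod 5 = 4
LHS = RHS

Yes, on the curve


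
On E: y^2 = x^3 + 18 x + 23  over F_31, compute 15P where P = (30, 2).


k = 15 = 1111_2 (binary, LSB first: 1111)
Double-and-add from P = (30, 2):
  bit 0 = 1: acc = O + (30, 2) = (30, 2)
  bit 1 = 1: acc = (30, 2) + (16, 25) = (10, 5)
  bit 2 = 1: acc = (10, 5) + (19, 1) = (11, 23)
  bit 3 = 1: acc = (11, 23) + (26, 5) = (19, 30)

15P = (19, 30)


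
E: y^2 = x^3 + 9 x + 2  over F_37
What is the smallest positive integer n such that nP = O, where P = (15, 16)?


Compute successive multiples of P until we hit O:
  1P = (15, 16)
  2P = (17, 6)
  3P = (30, 22)
  4P = (4, 18)
  5P = (11, 27)
  6P = (7, 36)
  7P = (12, 32)
  8P = (22, 9)
  ... (continuing to 27P)
  27P = O

ord(P) = 27


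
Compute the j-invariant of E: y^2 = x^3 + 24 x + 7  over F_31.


Delta = -16(4 a^3 + 27 b^2) mod 31 = 9
-1728 * (4 a)^3 = -1728 * (4*24)^3 mod 31 = 30
j = 30 * 9^(-1) mod 31 = 24

j = 24 (mod 31)


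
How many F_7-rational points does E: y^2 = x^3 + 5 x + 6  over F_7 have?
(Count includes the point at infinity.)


For each x in F_7, count y with y^2 = x^3 + 5 x + 6 mod 7:
  x = 5: RHS = 2, y in [3, 4]  -> 2 point(s)
  x = 6: RHS = 0, y in [0]  -> 1 point(s)
Affine points: 3. Add the point at infinity: total = 4.

#E(F_7) = 4


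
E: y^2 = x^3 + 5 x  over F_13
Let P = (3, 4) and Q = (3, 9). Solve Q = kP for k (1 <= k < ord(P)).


Enumerate multiples of P until we hit Q = (3, 9):
  1P = (3, 4)
  2P = (10, 7)
  3P = (10, 6)
  4P = (3, 9)
Match found at i = 4.

k = 4


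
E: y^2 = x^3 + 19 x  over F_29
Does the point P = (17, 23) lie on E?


Check whether y^2 = x^3 + 19 x + 0 (mod 29) for (x, y) = (17, 23).
LHS: y^2 = 23^2 mod 29 = 7
RHS: x^3 + 19 x + 0 = 17^3 + 19*17 + 0 mod 29 = 16
LHS != RHS

No, not on the curve


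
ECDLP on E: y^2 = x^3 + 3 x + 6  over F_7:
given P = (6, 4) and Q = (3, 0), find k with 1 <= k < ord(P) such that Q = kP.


Enumerate multiples of P until we hit Q = (3, 0):
  1P = (6, 4)
  2P = (3, 0)
Match found at i = 2.

k = 2


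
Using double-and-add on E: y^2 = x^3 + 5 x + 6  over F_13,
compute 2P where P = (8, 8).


k = 2 = 10_2 (binary, LSB first: 01)
Double-and-add from P = (8, 8):
  bit 0 = 0: acc unchanged = O
  bit 1 = 1: acc = O + (9, 0) = (9, 0)

2P = (9, 0)


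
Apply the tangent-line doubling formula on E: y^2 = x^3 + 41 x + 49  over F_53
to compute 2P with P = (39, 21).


Doubling: s = (3 x1^2 + a) / (2 y1)
s = (3*39^2 + 41) / (2*21) mod 53 = 44
x3 = s^2 - 2 x1 mod 53 = 44^2 - 2*39 = 3
y3 = s (x1 - x3) - y1 mod 53 = 44 * (39 - 3) - 21 = 26

2P = (3, 26)


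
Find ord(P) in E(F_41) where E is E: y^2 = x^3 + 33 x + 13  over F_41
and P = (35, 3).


Compute successive multiples of P until we hit O:
  1P = (35, 3)
  2P = (21, 39)
  3P = (5, 37)
  4P = (38, 25)
  5P = (40, 15)
  6P = (39, 12)
  7P = (31, 6)
  8P = (14, 12)
  ... (continuing to 23P)
  23P = O

ord(P) = 23


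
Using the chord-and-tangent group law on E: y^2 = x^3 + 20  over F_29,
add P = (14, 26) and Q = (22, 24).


P != Q, so use the chord formula.
s = (y2 - y1) / (x2 - x1) = (27) / (8) mod 29 = 7
x3 = s^2 - x1 - x2 mod 29 = 7^2 - 14 - 22 = 13
y3 = s (x1 - x3) - y1 mod 29 = 7 * (14 - 13) - 26 = 10

P + Q = (13, 10)


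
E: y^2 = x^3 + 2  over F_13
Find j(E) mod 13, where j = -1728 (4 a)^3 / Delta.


Delta = -16(4 a^3 + 27 b^2) mod 13 = 1
-1728 * (4 a)^3 = -1728 * (4*0)^3 mod 13 = 0
j = 0 * 1^(-1) mod 13 = 0

j = 0 (mod 13)


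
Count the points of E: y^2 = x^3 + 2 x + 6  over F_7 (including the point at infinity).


For each x in F_7, count y with y^2 = x^3 + 2 x + 6 mod 7:
  x = 1: RHS = 2, y in [3, 4]  -> 2 point(s)
  x = 2: RHS = 4, y in [2, 5]  -> 2 point(s)
  x = 3: RHS = 4, y in [2, 5]  -> 2 point(s)
  x = 4: RHS = 1, y in [1, 6]  -> 2 point(s)
  x = 5: RHS = 1, y in [1, 6]  -> 2 point(s)
Affine points: 10. Add the point at infinity: total = 11.

#E(F_7) = 11


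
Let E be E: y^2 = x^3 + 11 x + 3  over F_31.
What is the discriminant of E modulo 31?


4 a^3 + 27 b^2 = 4*11^3 + 27*3^2 = 5324 + 243 = 5567
Delta = -16 * (5567) = -89072
Delta mod 31 = 22

Delta = 22 (mod 31)


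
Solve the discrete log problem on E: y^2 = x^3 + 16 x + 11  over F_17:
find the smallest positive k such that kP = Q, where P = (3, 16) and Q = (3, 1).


Enumerate multiples of P until we hit Q = (3, 1):
  1P = (3, 16)
  2P = (10, 7)
  3P = (6, 0)
  4P = (10, 10)
  5P = (3, 1)
Match found at i = 5.

k = 5


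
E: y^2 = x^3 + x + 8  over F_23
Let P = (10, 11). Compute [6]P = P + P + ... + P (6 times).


k = 6 = 110_2 (binary, LSB first: 011)
Double-and-add from P = (10, 11):
  bit 0 = 0: acc unchanged = O
  bit 1 = 1: acc = O + (7, 6) = (7, 6)
  bit 2 = 1: acc = (7, 6) + (18, 4) = (14, 12)

6P = (14, 12)


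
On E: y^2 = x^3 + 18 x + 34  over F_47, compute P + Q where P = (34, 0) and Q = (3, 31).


P != Q, so use the chord formula.
s = (y2 - y1) / (x2 - x1) = (31) / (16) mod 47 = 46
x3 = s^2 - x1 - x2 mod 47 = 46^2 - 34 - 3 = 11
y3 = s (x1 - x3) - y1 mod 47 = 46 * (34 - 11) - 0 = 24

P + Q = (11, 24)


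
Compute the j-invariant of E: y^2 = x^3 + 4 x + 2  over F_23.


Delta = -16(4 a^3 + 27 b^2) mod 23 = 18
-1728 * (4 a)^3 = -1728 * (4*4)^3 mod 23 = 17
j = 17 * 18^(-1) mod 23 = 15

j = 15 (mod 23)


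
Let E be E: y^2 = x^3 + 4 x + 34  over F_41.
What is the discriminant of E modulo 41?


4 a^3 + 27 b^2 = 4*4^3 + 27*34^2 = 256 + 31212 = 31468
Delta = -16 * (31468) = -503488
Delta mod 41 = 33

Delta = 33 (mod 41)


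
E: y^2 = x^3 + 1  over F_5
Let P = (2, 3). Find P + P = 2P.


Doubling: s = (3 x1^2 + a) / (2 y1)
s = (3*2^2 + 0) / (2*3) mod 5 = 2
x3 = s^2 - 2 x1 mod 5 = 2^2 - 2*2 = 0
y3 = s (x1 - x3) - y1 mod 5 = 2 * (2 - 0) - 3 = 1

2P = (0, 1)


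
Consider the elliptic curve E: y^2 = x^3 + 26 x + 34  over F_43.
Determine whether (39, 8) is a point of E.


Check whether y^2 = x^3 + 26 x + 34 (mod 43) for (x, y) = (39, 8).
LHS: y^2 = 8^2 mod 43 = 21
RHS: x^3 + 26 x + 34 = 39^3 + 26*39 + 34 mod 43 = 38
LHS != RHS

No, not on the curve


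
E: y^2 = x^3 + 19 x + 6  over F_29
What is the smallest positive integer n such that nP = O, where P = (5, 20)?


Compute successive multiples of P until we hit O:
  1P = (5, 20)
  2P = (23, 16)
  3P = (10, 23)
  4P = (19, 18)
  5P = (21, 3)
  6P = (9, 6)
  7P = (20, 18)
  8P = (20, 11)
  ... (continuing to 15P)
  15P = O

ord(P) = 15


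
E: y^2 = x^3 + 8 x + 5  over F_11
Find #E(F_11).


For each x in F_11, count y with y^2 = x^3 + 8 x + 5 mod 11:
  x = 0: RHS = 5, y in [4, 7]  -> 2 point(s)
  x = 1: RHS = 3, y in [5, 6]  -> 2 point(s)
  x = 3: RHS = 1, y in [1, 10]  -> 2 point(s)
  x = 5: RHS = 5, y in [4, 7]  -> 2 point(s)
  x = 6: RHS = 5, y in [4, 7]  -> 2 point(s)
  x = 8: RHS = 9, y in [3, 8]  -> 2 point(s)
  x = 9: RHS = 3, y in [5, 6]  -> 2 point(s)
Affine points: 14. Add the point at infinity: total = 15.

#E(F_11) = 15


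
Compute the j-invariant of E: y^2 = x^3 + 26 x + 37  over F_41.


Delta = -16(4 a^3 + 27 b^2) mod 41 = 29
-1728 * (4 a)^3 = -1728 * (4*26)^3 mod 41 = 31
j = 31 * 29^(-1) mod 41 = 35

j = 35 (mod 41)


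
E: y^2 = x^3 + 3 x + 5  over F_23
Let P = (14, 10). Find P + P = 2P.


Doubling: s = (3 x1^2 + a) / (2 y1)
s = (3*14^2 + 3) / (2*10) mod 23 = 10
x3 = s^2 - 2 x1 mod 23 = 10^2 - 2*14 = 3
y3 = s (x1 - x3) - y1 mod 23 = 10 * (14 - 3) - 10 = 8

2P = (3, 8)


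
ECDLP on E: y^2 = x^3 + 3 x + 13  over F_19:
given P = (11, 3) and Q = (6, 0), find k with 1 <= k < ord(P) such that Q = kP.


Enumerate multiples of P until we hit Q = (6, 0):
  1P = (11, 3)
  2P = (13, 8)
  3P = (6, 0)
Match found at i = 3.

k = 3


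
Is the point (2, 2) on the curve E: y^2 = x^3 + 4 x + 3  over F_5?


Check whether y^2 = x^3 + 4 x + 3 (mod 5) for (x, y) = (2, 2).
LHS: y^2 = 2^2 mod 5 = 4
RHS: x^3 + 4 x + 3 = 2^3 + 4*2 + 3 mod 5 = 4
LHS = RHS

Yes, on the curve


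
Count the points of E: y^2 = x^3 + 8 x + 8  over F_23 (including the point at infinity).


For each x in F_23, count y with y^2 = x^3 + 8 x + 8 mod 23:
  x = 0: RHS = 8, y in [10, 13]  -> 2 point(s)
  x = 2: RHS = 9, y in [3, 20]  -> 2 point(s)
  x = 3: RHS = 13, y in [6, 17]  -> 2 point(s)
  x = 4: RHS = 12, y in [9, 14]  -> 2 point(s)
  x = 5: RHS = 12, y in [9, 14]  -> 2 point(s)
  x = 7: RHS = 16, y in [4, 19]  -> 2 point(s)
  x = 8: RHS = 9, y in [3, 20]  -> 2 point(s)
  x = 9: RHS = 4, y in [2, 21]  -> 2 point(s)
  x = 11: RHS = 1, y in [1, 22]  -> 2 point(s)
  x = 13: RHS = 9, y in [3, 20]  -> 2 point(s)
  x = 14: RHS = 12, y in [9, 14]  -> 2 point(s)
  x = 16: RHS = 0, y in [0]  -> 1 point(s)
  x = 18: RHS = 4, y in [2, 21]  -> 2 point(s)
  x = 19: RHS = 4, y in [2, 21]  -> 2 point(s)
  x = 20: RHS = 3, y in [7, 16]  -> 2 point(s)
Affine points: 29. Add the point at infinity: total = 30.

#E(F_23) = 30


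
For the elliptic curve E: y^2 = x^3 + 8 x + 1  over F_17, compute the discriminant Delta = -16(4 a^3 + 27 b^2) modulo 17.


4 a^3 + 27 b^2 = 4*8^3 + 27*1^2 = 2048 + 27 = 2075
Delta = -16 * (2075) = -33200
Delta mod 17 = 1

Delta = 1 (mod 17)


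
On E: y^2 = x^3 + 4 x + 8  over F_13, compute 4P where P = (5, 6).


k = 4 = 100_2 (binary, LSB first: 001)
Double-and-add from P = (5, 6):
  bit 0 = 0: acc unchanged = O
  bit 1 = 0: acc unchanged = O
  bit 2 = 1: acc = O + (5, 7) = (5, 7)

4P = (5, 7)


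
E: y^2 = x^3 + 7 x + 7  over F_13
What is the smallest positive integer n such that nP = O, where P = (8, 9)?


Compute successive multiples of P until we hit O:
  1P = (8, 9)
  2P = (7, 10)
  3P = (12, 8)
  4P = (2, 9)
  5P = (3, 4)
  6P = (3, 9)
  7P = (2, 4)
  8P = (12, 5)
  ... (continuing to 11P)
  11P = O

ord(P) = 11


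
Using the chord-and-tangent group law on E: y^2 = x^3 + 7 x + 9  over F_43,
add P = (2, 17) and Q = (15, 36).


P != Q, so use the chord formula.
s = (y2 - y1) / (x2 - x1) = (19) / (13) mod 43 = 18
x3 = s^2 - x1 - x2 mod 43 = 18^2 - 2 - 15 = 6
y3 = s (x1 - x3) - y1 mod 43 = 18 * (2 - 6) - 17 = 40

P + Q = (6, 40)


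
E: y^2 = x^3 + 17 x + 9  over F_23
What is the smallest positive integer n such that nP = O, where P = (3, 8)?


Compute successive multiples of P until we hit O:
  1P = (3, 8)
  2P = (3, 15)
  3P = O

ord(P) = 3


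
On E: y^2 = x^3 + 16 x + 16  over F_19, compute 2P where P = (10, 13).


Doubling: s = (3 x1^2 + a) / (2 y1)
s = (3*10^2 + 16) / (2*13) mod 19 = 18
x3 = s^2 - 2 x1 mod 19 = 18^2 - 2*10 = 0
y3 = s (x1 - x3) - y1 mod 19 = 18 * (10 - 0) - 13 = 15

2P = (0, 15)


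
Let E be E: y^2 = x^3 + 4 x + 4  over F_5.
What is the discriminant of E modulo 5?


4 a^3 + 27 b^2 = 4*4^3 + 27*4^2 = 256 + 432 = 688
Delta = -16 * (688) = -11008
Delta mod 5 = 2

Delta = 2 (mod 5)


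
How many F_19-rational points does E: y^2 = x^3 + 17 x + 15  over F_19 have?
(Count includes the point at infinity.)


For each x in F_19, count y with y^2 = x^3 + 17 x + 15 mod 19:
  x = 2: RHS = 0, y in [0]  -> 1 point(s)
  x = 3: RHS = 17, y in [6, 13]  -> 2 point(s)
  x = 5: RHS = 16, y in [4, 15]  -> 2 point(s)
  x = 8: RHS = 17, y in [6, 13]  -> 2 point(s)
  x = 9: RHS = 4, y in [2, 17]  -> 2 point(s)
  x = 10: RHS = 7, y in [8, 11]  -> 2 point(s)
  x = 12: RHS = 9, y in [3, 16]  -> 2 point(s)
  x = 13: RHS = 1, y in [1, 18]  -> 2 point(s)
  x = 15: RHS = 16, y in [4, 15]  -> 2 point(s)
  x = 17: RHS = 11, y in [7, 12]  -> 2 point(s)
  x = 18: RHS = 16, y in [4, 15]  -> 2 point(s)
Affine points: 21. Add the point at infinity: total = 22.

#E(F_19) = 22


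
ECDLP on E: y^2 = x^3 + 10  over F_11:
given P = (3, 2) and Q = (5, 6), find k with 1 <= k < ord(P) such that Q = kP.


Enumerate multiples of P until we hit Q = (5, 6):
  1P = (3, 2)
  2P = (10, 3)
  3P = (7, 10)
  4P = (5, 5)
  5P = (8, 7)
  6P = (1, 0)
  7P = (8, 4)
  8P = (5, 6)
Match found at i = 8.

k = 8


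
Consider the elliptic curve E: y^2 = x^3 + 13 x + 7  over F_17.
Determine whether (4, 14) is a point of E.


Check whether y^2 = x^3 + 13 x + 7 (mod 17) for (x, y) = (4, 14).
LHS: y^2 = 14^2 mod 17 = 9
RHS: x^3 + 13 x + 7 = 4^3 + 13*4 + 7 mod 17 = 4
LHS != RHS

No, not on the curve


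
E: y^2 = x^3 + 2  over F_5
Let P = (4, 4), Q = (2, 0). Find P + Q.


P != Q, so use the chord formula.
s = (y2 - y1) / (x2 - x1) = (1) / (3) mod 5 = 2
x3 = s^2 - x1 - x2 mod 5 = 2^2 - 4 - 2 = 3
y3 = s (x1 - x3) - y1 mod 5 = 2 * (4 - 3) - 4 = 3

P + Q = (3, 3)


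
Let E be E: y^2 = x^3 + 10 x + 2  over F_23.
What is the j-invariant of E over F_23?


Delta = -16(4 a^3 + 27 b^2) mod 23 = 6
-1728 * (4 a)^3 = -1728 * (4*10)^3 mod 23 = 4
j = 4 * 6^(-1) mod 23 = 16

j = 16 (mod 23)


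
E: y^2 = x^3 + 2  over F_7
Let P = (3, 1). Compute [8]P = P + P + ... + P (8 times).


k = 8 = 1000_2 (binary, LSB first: 0001)
Double-and-add from P = (3, 1):
  bit 0 = 0: acc unchanged = O
  bit 1 = 0: acc unchanged = O
  bit 2 = 0: acc unchanged = O
  bit 3 = 1: acc = O + (3, 6) = (3, 6)

8P = (3, 6)


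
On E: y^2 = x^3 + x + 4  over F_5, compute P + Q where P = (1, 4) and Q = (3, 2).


P != Q, so use the chord formula.
s = (y2 - y1) / (x2 - x1) = (3) / (2) mod 5 = 4
x3 = s^2 - x1 - x2 mod 5 = 4^2 - 1 - 3 = 2
y3 = s (x1 - x3) - y1 mod 5 = 4 * (1 - 2) - 4 = 2

P + Q = (2, 2)


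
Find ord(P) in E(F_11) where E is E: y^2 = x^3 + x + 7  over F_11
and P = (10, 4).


Compute successive multiples of P until we hit O:
  1P = (10, 4)
  2P = (5, 4)
  3P = (7, 7)
  4P = (6, 3)
  5P = (4, 3)
  6P = (1, 3)
  7P = (3, 9)
  8P = (3, 2)
  ... (continuing to 15P)
  15P = O

ord(P) = 15


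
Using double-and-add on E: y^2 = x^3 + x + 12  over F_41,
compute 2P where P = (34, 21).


k = 2 = 10_2 (binary, LSB first: 01)
Double-and-add from P = (34, 21):
  bit 0 = 0: acc unchanged = O
  bit 1 = 1: acc = O + (24, 24) = (24, 24)

2P = (24, 24)


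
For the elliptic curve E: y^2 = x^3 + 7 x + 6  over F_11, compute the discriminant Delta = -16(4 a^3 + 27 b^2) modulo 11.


4 a^3 + 27 b^2 = 4*7^3 + 27*6^2 = 1372 + 972 = 2344
Delta = -16 * (2344) = -37504
Delta mod 11 = 6

Delta = 6 (mod 11)


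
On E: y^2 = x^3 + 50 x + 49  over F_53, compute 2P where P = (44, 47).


Doubling: s = (3 x1^2 + a) / (2 y1)
s = (3*44^2 + 50) / (2*47) mod 53 = 33
x3 = s^2 - 2 x1 mod 53 = 33^2 - 2*44 = 47
y3 = s (x1 - x3) - y1 mod 53 = 33 * (44 - 47) - 47 = 13

2P = (47, 13)


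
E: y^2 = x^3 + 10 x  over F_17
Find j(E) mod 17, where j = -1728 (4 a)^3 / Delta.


Delta = -16(4 a^3 + 27 b^2) mod 17 = 5
-1728 * (4 a)^3 = -1728 * (4*10)^3 mod 17 = 4
j = 4 * 5^(-1) mod 17 = 11

j = 11 (mod 17)


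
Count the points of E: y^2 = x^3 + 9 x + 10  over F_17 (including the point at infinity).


For each x in F_17, count y with y^2 = x^3 + 9 x + 10 mod 17:
  x = 2: RHS = 2, y in [6, 11]  -> 2 point(s)
  x = 3: RHS = 13, y in [8, 9]  -> 2 point(s)
  x = 4: RHS = 8, y in [5, 12]  -> 2 point(s)
  x = 6: RHS = 8, y in [5, 12]  -> 2 point(s)
  x = 7: RHS = 8, y in [5, 12]  -> 2 point(s)
  x = 8: RHS = 16, y in [4, 13]  -> 2 point(s)
  x = 9: RHS = 4, y in [2, 15]  -> 2 point(s)
  x = 15: RHS = 1, y in [1, 16]  -> 2 point(s)
  x = 16: RHS = 0, y in [0]  -> 1 point(s)
Affine points: 17. Add the point at infinity: total = 18.

#E(F_17) = 18


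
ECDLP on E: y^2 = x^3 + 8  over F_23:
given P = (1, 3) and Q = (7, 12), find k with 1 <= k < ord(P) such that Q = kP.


Enumerate multiples of P until we hit Q = (7, 12):
  1P = (1, 3)
  2P = (4, 7)
  3P = (7, 12)
Match found at i = 3.

k = 3


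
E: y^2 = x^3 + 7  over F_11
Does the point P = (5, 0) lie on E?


Check whether y^2 = x^3 + 0 x + 7 (mod 11) for (x, y) = (5, 0).
LHS: y^2 = 0^2 mod 11 = 0
RHS: x^3 + 0 x + 7 = 5^3 + 0*5 + 7 mod 11 = 0
LHS = RHS

Yes, on the curve


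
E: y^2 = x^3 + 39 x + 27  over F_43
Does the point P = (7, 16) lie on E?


Check whether y^2 = x^3 + 39 x + 27 (mod 43) for (x, y) = (7, 16).
LHS: y^2 = 16^2 mod 43 = 41
RHS: x^3 + 39 x + 27 = 7^3 + 39*7 + 27 mod 43 = 41
LHS = RHS

Yes, on the curve


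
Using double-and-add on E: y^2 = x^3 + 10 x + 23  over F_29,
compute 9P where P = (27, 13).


k = 9 = 1001_2 (binary, LSB first: 1001)
Double-and-add from P = (27, 13):
  bit 0 = 1: acc = O + (27, 13) = (27, 13)
  bit 1 = 0: acc unchanged = (27, 13)
  bit 2 = 0: acc unchanged = (27, 13)
  bit 3 = 1: acc = (27, 13) + (20, 4) = (2, 15)

9P = (2, 15)


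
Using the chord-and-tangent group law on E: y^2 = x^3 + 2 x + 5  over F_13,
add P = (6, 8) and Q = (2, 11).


P != Q, so use the chord formula.
s = (y2 - y1) / (x2 - x1) = (3) / (9) mod 13 = 9
x3 = s^2 - x1 - x2 mod 13 = 9^2 - 6 - 2 = 8
y3 = s (x1 - x3) - y1 mod 13 = 9 * (6 - 8) - 8 = 0

P + Q = (8, 0)


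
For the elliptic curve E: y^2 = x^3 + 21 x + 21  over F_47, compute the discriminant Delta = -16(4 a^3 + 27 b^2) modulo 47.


4 a^3 + 27 b^2 = 4*21^3 + 27*21^2 = 37044 + 11907 = 48951
Delta = -16 * (48951) = -783216
Delta mod 47 = 39

Delta = 39 (mod 47)


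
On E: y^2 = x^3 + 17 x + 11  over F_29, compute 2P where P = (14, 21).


Doubling: s = (3 x1^2 + a) / (2 y1)
s = (3*14^2 + 17) / (2*21) mod 29 = 22
x3 = s^2 - 2 x1 mod 29 = 22^2 - 2*14 = 21
y3 = s (x1 - x3) - y1 mod 29 = 22 * (14 - 21) - 21 = 28

2P = (21, 28)


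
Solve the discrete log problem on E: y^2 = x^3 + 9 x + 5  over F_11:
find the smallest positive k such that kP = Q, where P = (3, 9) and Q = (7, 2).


Enumerate multiples of P until we hit Q = (7, 2):
  1P = (3, 9)
  2P = (9, 1)
  3P = (2, 8)
  4P = (7, 9)
  5P = (1, 2)
  6P = (0, 7)
  7P = (6, 0)
  8P = (0, 4)
  9P = (1, 9)
  10P = (7, 2)
Match found at i = 10.

k = 10


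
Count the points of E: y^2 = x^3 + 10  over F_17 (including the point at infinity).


For each x in F_17, count y with y^2 = x^3 + 0 x + 10 mod 17:
  x = 2: RHS = 1, y in [1, 16]  -> 2 point(s)
  x = 5: RHS = 16, y in [4, 13]  -> 2 point(s)
  x = 7: RHS = 13, y in [8, 9]  -> 2 point(s)
  x = 9: RHS = 8, y in [5, 12]  -> 2 point(s)
  x = 11: RHS = 15, y in [7, 10]  -> 2 point(s)
  x = 12: RHS = 4, y in [2, 15]  -> 2 point(s)
  x = 14: RHS = 0, y in [0]  -> 1 point(s)
  x = 15: RHS = 2, y in [6, 11]  -> 2 point(s)
  x = 16: RHS = 9, y in [3, 14]  -> 2 point(s)
Affine points: 17. Add the point at infinity: total = 18.

#E(F_17) = 18


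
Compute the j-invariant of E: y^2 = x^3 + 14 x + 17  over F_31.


Delta = -16(4 a^3 + 27 b^2) mod 31 = 19
-1728 * (4 a)^3 = -1728 * (4*14)^3 mod 31 = 8
j = 8 * 19^(-1) mod 31 = 20

j = 20 (mod 31)


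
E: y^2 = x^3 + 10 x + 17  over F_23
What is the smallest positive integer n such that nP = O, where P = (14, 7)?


Compute successive multiples of P until we hit O:
  1P = (14, 7)
  2P = (18, 16)
  3P = (9, 10)
  4P = (16, 8)
  5P = (22, 12)
  6P = (5, 13)
  7P = (7, 19)
  8P = (4, 12)
  ... (continuing to 28P)
  28P = O

ord(P) = 28


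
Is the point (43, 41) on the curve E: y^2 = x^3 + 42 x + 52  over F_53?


Check whether y^2 = x^3 + 42 x + 52 (mod 53) for (x, y) = (43, 41).
LHS: y^2 = 41^2 mod 53 = 38
RHS: x^3 + 42 x + 52 = 43^3 + 42*43 + 52 mod 53 = 10
LHS != RHS

No, not on the curve


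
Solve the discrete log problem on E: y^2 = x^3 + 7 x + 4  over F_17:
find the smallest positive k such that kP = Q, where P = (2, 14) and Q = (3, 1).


Enumerate multiples of P until we hit Q = (3, 1):
  1P = (2, 14)
  2P = (15, 13)
  3P = (16, 8)
  4P = (3, 1)
Match found at i = 4.

k = 4


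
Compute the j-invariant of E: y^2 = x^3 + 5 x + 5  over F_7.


Delta = -16(4 a^3 + 27 b^2) mod 7 = 2
-1728 * (4 a)^3 = -1728 * (4*5)^3 mod 7 = 6
j = 6 * 2^(-1) mod 7 = 3

j = 3 (mod 7)


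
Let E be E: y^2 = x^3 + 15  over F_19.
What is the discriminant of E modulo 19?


4 a^3 + 27 b^2 = 4*0^3 + 27*15^2 = 0 + 6075 = 6075
Delta = -16 * (6075) = -97200
Delta mod 19 = 4

Delta = 4 (mod 19)


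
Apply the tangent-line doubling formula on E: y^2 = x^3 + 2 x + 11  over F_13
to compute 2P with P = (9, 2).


Doubling: s = (3 x1^2 + a) / (2 y1)
s = (3*9^2 + 2) / (2*2) mod 13 = 6
x3 = s^2 - 2 x1 mod 13 = 6^2 - 2*9 = 5
y3 = s (x1 - x3) - y1 mod 13 = 6 * (9 - 5) - 2 = 9

2P = (5, 9)


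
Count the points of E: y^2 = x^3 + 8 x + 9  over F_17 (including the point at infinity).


For each x in F_17, count y with y^2 = x^3 + 8 x + 9 mod 17:
  x = 0: RHS = 9, y in [3, 14]  -> 2 point(s)
  x = 1: RHS = 1, y in [1, 16]  -> 2 point(s)
  x = 2: RHS = 16, y in [4, 13]  -> 2 point(s)
  x = 3: RHS = 9, y in [3, 14]  -> 2 point(s)
  x = 5: RHS = 4, y in [2, 15]  -> 2 point(s)
  x = 6: RHS = 1, y in [1, 16]  -> 2 point(s)
  x = 7: RHS = 0, y in [0]  -> 1 point(s)
  x = 10: RHS = 1, y in [1, 16]  -> 2 point(s)
  x = 11: RHS = 0, y in [0]  -> 1 point(s)
  x = 13: RHS = 15, y in [7, 10]  -> 2 point(s)
  x = 14: RHS = 9, y in [3, 14]  -> 2 point(s)
  x = 15: RHS = 2, y in [6, 11]  -> 2 point(s)
  x = 16: RHS = 0, y in [0]  -> 1 point(s)
Affine points: 23. Add the point at infinity: total = 24.

#E(F_17) = 24


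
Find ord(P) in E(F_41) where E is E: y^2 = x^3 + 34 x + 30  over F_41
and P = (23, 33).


Compute successive multiples of P until we hit O:
  1P = (23, 33)
  2P = (27, 34)
  3P = (9, 32)
  4P = (18, 23)
  5P = (4, 5)
  6P = (39, 6)
  7P = (15, 15)
  8P = (26, 32)
  ... (continuing to 49P)
  49P = O

ord(P) = 49


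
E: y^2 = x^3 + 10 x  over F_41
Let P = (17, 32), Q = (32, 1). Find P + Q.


P != Q, so use the chord formula.
s = (y2 - y1) / (x2 - x1) = (10) / (15) mod 41 = 28
x3 = s^2 - x1 - x2 mod 41 = 28^2 - 17 - 32 = 38
y3 = s (x1 - x3) - y1 mod 41 = 28 * (17 - 38) - 32 = 36

P + Q = (38, 36)


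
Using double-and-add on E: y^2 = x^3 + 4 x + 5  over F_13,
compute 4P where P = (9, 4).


k = 4 = 100_2 (binary, LSB first: 001)
Double-and-add from P = (9, 4):
  bit 0 = 0: acc unchanged = O
  bit 1 = 0: acc unchanged = O
  bit 2 = 1: acc = O + (9, 9) = (9, 9)

4P = (9, 9)


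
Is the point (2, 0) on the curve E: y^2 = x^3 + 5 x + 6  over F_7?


Check whether y^2 = x^3 + 5 x + 6 (mod 7) for (x, y) = (2, 0).
LHS: y^2 = 0^2 mod 7 = 0
RHS: x^3 + 5 x + 6 = 2^3 + 5*2 + 6 mod 7 = 3
LHS != RHS

No, not on the curve


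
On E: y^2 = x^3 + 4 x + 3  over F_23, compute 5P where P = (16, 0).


k = 5 = 101_2 (binary, LSB first: 101)
Double-and-add from P = (16, 0):
  bit 0 = 1: acc = O + (16, 0) = (16, 0)
  bit 1 = 0: acc unchanged = (16, 0)
  bit 2 = 1: acc = (16, 0) + O = (16, 0)

5P = (16, 0)


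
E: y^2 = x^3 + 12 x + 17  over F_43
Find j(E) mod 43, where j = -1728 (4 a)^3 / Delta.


Delta = -16(4 a^3 + 27 b^2) mod 43 = 28
-1728 * (4 a)^3 = -1728 * (4*12)^3 mod 43 = 32
j = 32 * 28^(-1) mod 43 = 38

j = 38 (mod 43)


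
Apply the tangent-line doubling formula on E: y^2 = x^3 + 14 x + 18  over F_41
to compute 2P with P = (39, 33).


Doubling: s = (3 x1^2 + a) / (2 y1)
s = (3*39^2 + 14) / (2*33) mod 41 = 24
x3 = s^2 - 2 x1 mod 41 = 24^2 - 2*39 = 6
y3 = s (x1 - x3) - y1 mod 41 = 24 * (39 - 6) - 33 = 21

2P = (6, 21)


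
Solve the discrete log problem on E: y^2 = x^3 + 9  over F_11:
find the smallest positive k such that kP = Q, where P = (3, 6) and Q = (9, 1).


Enumerate multiples of P until we hit Q = (9, 1):
  1P = (3, 6)
  2P = (8, 2)
  3P = (9, 1)
Match found at i = 3.

k = 3


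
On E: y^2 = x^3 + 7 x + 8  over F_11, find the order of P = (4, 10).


Compute successive multiples of P until we hit O:
  1P = (4, 10)
  2P = (3, 1)
  3P = (8, 9)
  4P = (8, 2)
  5P = (3, 10)
  6P = (4, 1)
  7P = O

ord(P) = 7


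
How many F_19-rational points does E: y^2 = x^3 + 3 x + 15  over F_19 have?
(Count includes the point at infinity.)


For each x in F_19, count y with y^2 = x^3 + 3 x + 15 mod 19:
  x = 1: RHS = 0, y in [0]  -> 1 point(s)
  x = 8: RHS = 0, y in [0]  -> 1 point(s)
  x = 9: RHS = 11, y in [7, 12]  -> 2 point(s)
  x = 10: RHS = 0, y in [0]  -> 1 point(s)
  x = 11: RHS = 11, y in [7, 12]  -> 2 point(s)
  x = 13: RHS = 9, y in [3, 16]  -> 2 point(s)
  x = 16: RHS = 17, y in [6, 13]  -> 2 point(s)
  x = 17: RHS = 1, y in [1, 18]  -> 2 point(s)
  x = 18: RHS = 11, y in [7, 12]  -> 2 point(s)
Affine points: 15. Add the point at infinity: total = 16.

#E(F_19) = 16


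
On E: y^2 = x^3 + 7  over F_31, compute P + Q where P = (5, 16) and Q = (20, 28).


P != Q, so use the chord formula.
s = (y2 - y1) / (x2 - x1) = (12) / (15) mod 31 = 7
x3 = s^2 - x1 - x2 mod 31 = 7^2 - 5 - 20 = 24
y3 = s (x1 - x3) - y1 mod 31 = 7 * (5 - 24) - 16 = 6

P + Q = (24, 6)


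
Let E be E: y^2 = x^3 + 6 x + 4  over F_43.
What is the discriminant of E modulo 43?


4 a^3 + 27 b^2 = 4*6^3 + 27*4^2 = 864 + 432 = 1296
Delta = -16 * (1296) = -20736
Delta mod 43 = 33

Delta = 33 (mod 43)


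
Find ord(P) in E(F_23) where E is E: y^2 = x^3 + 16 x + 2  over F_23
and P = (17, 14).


Compute successive multiples of P until we hit O:
  1P = (17, 14)
  2P = (18, 21)
  3P = (14, 7)
  4P = (0, 18)
  5P = (9, 22)
  6P = (21, 13)
  7P = (21, 10)
  8P = (9, 1)
  ... (continuing to 13P)
  13P = O

ord(P) = 13


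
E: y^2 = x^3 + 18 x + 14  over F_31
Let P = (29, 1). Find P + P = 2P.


Doubling: s = (3 x1^2 + a) / (2 y1)
s = (3*29^2 + 18) / (2*1) mod 31 = 15
x3 = s^2 - 2 x1 mod 31 = 15^2 - 2*29 = 12
y3 = s (x1 - x3) - y1 mod 31 = 15 * (29 - 12) - 1 = 6

2P = (12, 6)


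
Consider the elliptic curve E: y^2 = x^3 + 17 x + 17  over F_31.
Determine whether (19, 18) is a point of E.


Check whether y^2 = x^3 + 17 x + 17 (mod 31) for (x, y) = (19, 18).
LHS: y^2 = 18^2 mod 31 = 14
RHS: x^3 + 17 x + 17 = 19^3 + 17*19 + 17 mod 31 = 7
LHS != RHS

No, not on the curve


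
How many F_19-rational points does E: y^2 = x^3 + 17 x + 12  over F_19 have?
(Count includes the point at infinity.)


For each x in F_19, count y with y^2 = x^3 + 17 x + 12 mod 19:
  x = 1: RHS = 11, y in [7, 12]  -> 2 point(s)
  x = 2: RHS = 16, y in [4, 15]  -> 2 point(s)
  x = 4: RHS = 11, y in [7, 12]  -> 2 point(s)
  x = 6: RHS = 7, y in [8, 11]  -> 2 point(s)
  x = 9: RHS = 1, y in [1, 18]  -> 2 point(s)
  x = 10: RHS = 4, y in [2, 17]  -> 2 point(s)
  x = 12: RHS = 6, y in [5, 14]  -> 2 point(s)
  x = 13: RHS = 17, y in [6, 13]  -> 2 point(s)
  x = 14: RHS = 11, y in [7, 12]  -> 2 point(s)
Affine points: 18. Add the point at infinity: total = 19.

#E(F_19) = 19


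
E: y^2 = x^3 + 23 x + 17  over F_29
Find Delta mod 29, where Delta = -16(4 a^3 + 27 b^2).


4 a^3 + 27 b^2 = 4*23^3 + 27*17^2 = 48668 + 7803 = 56471
Delta = -16 * (56471) = -903536
Delta mod 29 = 17

Delta = 17 (mod 29)


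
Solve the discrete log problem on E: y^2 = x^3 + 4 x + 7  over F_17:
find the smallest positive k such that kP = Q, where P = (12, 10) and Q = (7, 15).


Enumerate multiples of P until we hit Q = (7, 15):
  1P = (12, 10)
  2P = (14, 11)
  3P = (4, 11)
  4P = (5, 4)
  5P = (16, 6)
  6P = (7, 2)
  7P = (6, 3)
  8P = (15, 12)
  9P = (15, 5)
  10P = (6, 14)
  11P = (7, 15)
Match found at i = 11.

k = 11


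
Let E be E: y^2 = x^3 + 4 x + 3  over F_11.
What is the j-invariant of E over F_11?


Delta = -16(4 a^3 + 27 b^2) mod 11 = 2
-1728 * (4 a)^3 = -1728 * (4*4)^3 mod 11 = 7
j = 7 * 2^(-1) mod 11 = 9

j = 9 (mod 11)


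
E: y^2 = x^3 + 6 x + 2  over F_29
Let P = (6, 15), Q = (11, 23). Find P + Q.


P != Q, so use the chord formula.
s = (y2 - y1) / (x2 - x1) = (8) / (5) mod 29 = 19
x3 = s^2 - x1 - x2 mod 29 = 19^2 - 6 - 11 = 25
y3 = s (x1 - x3) - y1 mod 29 = 19 * (6 - 25) - 15 = 1

P + Q = (25, 1)


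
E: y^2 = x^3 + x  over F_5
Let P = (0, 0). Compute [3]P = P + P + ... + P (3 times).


k = 3 = 11_2 (binary, LSB first: 11)
Double-and-add from P = (0, 0):
  bit 0 = 1: acc = O + (0, 0) = (0, 0)
  bit 1 = 1: acc = (0, 0) + O = (0, 0)

3P = (0, 0)


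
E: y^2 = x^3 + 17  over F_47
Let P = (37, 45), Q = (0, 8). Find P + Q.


P != Q, so use the chord formula.
s = (y2 - y1) / (x2 - x1) = (10) / (10) mod 47 = 1
x3 = s^2 - x1 - x2 mod 47 = 1^2 - 37 - 0 = 11
y3 = s (x1 - x3) - y1 mod 47 = 1 * (37 - 11) - 45 = 28

P + Q = (11, 28)


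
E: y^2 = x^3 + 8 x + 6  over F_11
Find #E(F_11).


For each x in F_11, count y with y^2 = x^3 + 8 x + 6 mod 11:
  x = 1: RHS = 4, y in [2, 9]  -> 2 point(s)
  x = 4: RHS = 3, y in [5, 6]  -> 2 point(s)
  x = 7: RHS = 9, y in [3, 8]  -> 2 point(s)
  x = 9: RHS = 4, y in [2, 9]  -> 2 point(s)
Affine points: 8. Add the point at infinity: total = 9.

#E(F_11) = 9


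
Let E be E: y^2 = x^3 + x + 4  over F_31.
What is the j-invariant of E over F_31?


Delta = -16(4 a^3 + 27 b^2) mod 31 = 30
-1728 * (4 a)^3 = -1728 * (4*1)^3 mod 31 = 16
j = 16 * 30^(-1) mod 31 = 15

j = 15 (mod 31)


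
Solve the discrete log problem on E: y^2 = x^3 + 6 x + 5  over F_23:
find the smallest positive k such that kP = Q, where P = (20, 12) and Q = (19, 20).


Enumerate multiples of P until we hit Q = (19, 20):
  1P = (20, 12)
  2P = (14, 2)
  3P = (2, 18)
  4P = (19, 3)
  5P = (19, 20)
Match found at i = 5.

k = 5


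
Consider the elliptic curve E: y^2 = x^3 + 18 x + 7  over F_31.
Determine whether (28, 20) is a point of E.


Check whether y^2 = x^3 + 18 x + 7 (mod 31) for (x, y) = (28, 20).
LHS: y^2 = 20^2 mod 31 = 28
RHS: x^3 + 18 x + 7 = 28^3 + 18*28 + 7 mod 31 = 19
LHS != RHS

No, not on the curve


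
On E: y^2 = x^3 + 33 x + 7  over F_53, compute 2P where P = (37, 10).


Doubling: s = (3 x1^2 + a) / (2 y1)
s = (3*37^2 + 33) / (2*10) mod 53 = 48
x3 = s^2 - 2 x1 mod 53 = 48^2 - 2*37 = 4
y3 = s (x1 - x3) - y1 mod 53 = 48 * (37 - 4) - 10 = 37

2P = (4, 37)


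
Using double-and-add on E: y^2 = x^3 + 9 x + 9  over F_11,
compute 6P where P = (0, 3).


k = 6 = 110_2 (binary, LSB first: 011)
Double-and-add from P = (0, 3):
  bit 0 = 0: acc unchanged = O
  bit 1 = 1: acc = O + (5, 6) = (5, 6)
  bit 2 = 1: acc = (5, 6) + (6, 9) = (9, 4)

6P = (9, 4)


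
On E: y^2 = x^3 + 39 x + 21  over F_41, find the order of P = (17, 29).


Compute successive multiples of P until we hit O:
  1P = (17, 29)
  2P = (15, 39)
  3P = (34, 15)
  4P = (6, 15)
  5P = (2, 5)
  6P = (18, 35)
  7P = (1, 26)
  8P = (28, 33)
  ... (continuing to 20P)
  20P = O

ord(P) = 20


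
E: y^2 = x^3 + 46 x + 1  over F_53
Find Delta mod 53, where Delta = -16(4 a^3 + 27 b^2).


4 a^3 + 27 b^2 = 4*46^3 + 27*1^2 = 389344 + 27 = 389371
Delta = -16 * (389371) = -6229936
Delta mod 53 = 2

Delta = 2 (mod 53)


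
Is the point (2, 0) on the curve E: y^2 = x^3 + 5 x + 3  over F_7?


Check whether y^2 = x^3 + 5 x + 3 (mod 7) for (x, y) = (2, 0).
LHS: y^2 = 0^2 mod 7 = 0
RHS: x^3 + 5 x + 3 = 2^3 + 5*2 + 3 mod 7 = 0
LHS = RHS

Yes, on the curve


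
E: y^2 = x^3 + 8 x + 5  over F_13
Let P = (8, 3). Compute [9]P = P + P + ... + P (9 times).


k = 9 = 1001_2 (binary, LSB first: 1001)
Double-and-add from P = (8, 3):
  bit 0 = 1: acc = O + (8, 3) = (8, 3)
  bit 1 = 0: acc unchanged = (8, 3)
  bit 2 = 0: acc unchanged = (8, 3)
  bit 3 = 1: acc = (8, 3) + (6, 10) = (8, 10)

9P = (8, 10)


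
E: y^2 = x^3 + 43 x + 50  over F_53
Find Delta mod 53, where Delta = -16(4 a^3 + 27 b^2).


4 a^3 + 27 b^2 = 4*43^3 + 27*50^2 = 318028 + 67500 = 385528
Delta = -16 * (385528) = -6168448
Delta mod 53 = 10

Delta = 10 (mod 53)


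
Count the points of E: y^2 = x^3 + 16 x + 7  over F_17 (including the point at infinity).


For each x in F_17, count y with y^2 = x^3 + 16 x + 7 mod 17:
  x = 2: RHS = 13, y in [8, 9]  -> 2 point(s)
  x = 4: RHS = 16, y in [4, 13]  -> 2 point(s)
  x = 5: RHS = 8, y in [5, 12]  -> 2 point(s)
  x = 6: RHS = 13, y in [8, 9]  -> 2 point(s)
  x = 8: RHS = 1, y in [1, 16]  -> 2 point(s)
  x = 9: RHS = 13, y in [8, 9]  -> 2 point(s)
  x = 11: RHS = 1, y in [1, 16]  -> 2 point(s)
  x = 13: RHS = 15, y in [7, 10]  -> 2 point(s)
  x = 14: RHS = 0, y in [0]  -> 1 point(s)
  x = 15: RHS = 1, y in [1, 16]  -> 2 point(s)
Affine points: 19. Add the point at infinity: total = 20.

#E(F_17) = 20


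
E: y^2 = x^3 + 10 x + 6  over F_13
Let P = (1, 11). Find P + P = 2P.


Doubling: s = (3 x1^2 + a) / (2 y1)
s = (3*1^2 + 10) / (2*11) mod 13 = 0
x3 = s^2 - 2 x1 mod 13 = 0^2 - 2*1 = 11
y3 = s (x1 - x3) - y1 mod 13 = 0 * (1 - 11) - 11 = 2

2P = (11, 2)


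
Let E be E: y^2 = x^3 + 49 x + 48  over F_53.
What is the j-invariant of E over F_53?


Delta = -16(4 a^3 + 27 b^2) mod 53 = 27
-1728 * (4 a)^3 = -1728 * (4*49)^3 mod 53 = 3
j = 3 * 27^(-1) mod 53 = 6

j = 6 (mod 53)


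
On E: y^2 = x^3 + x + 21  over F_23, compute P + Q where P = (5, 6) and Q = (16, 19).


P != Q, so use the chord formula.
s = (y2 - y1) / (x2 - x1) = (13) / (11) mod 23 = 20
x3 = s^2 - x1 - x2 mod 23 = 20^2 - 5 - 16 = 11
y3 = s (x1 - x3) - y1 mod 23 = 20 * (5 - 11) - 6 = 12

P + Q = (11, 12)


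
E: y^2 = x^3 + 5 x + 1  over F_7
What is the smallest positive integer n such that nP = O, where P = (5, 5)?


Compute successive multiples of P until we hit O:
  1P = (5, 5)
  2P = (5, 2)
  3P = O

ord(P) = 3


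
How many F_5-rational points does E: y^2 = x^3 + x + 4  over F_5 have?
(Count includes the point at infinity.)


For each x in F_5, count y with y^2 = x^3 + 1 x + 4 mod 5:
  x = 0: RHS = 4, y in [2, 3]  -> 2 point(s)
  x = 1: RHS = 1, y in [1, 4]  -> 2 point(s)
  x = 2: RHS = 4, y in [2, 3]  -> 2 point(s)
  x = 3: RHS = 4, y in [2, 3]  -> 2 point(s)
Affine points: 8. Add the point at infinity: total = 9.

#E(F_5) = 9


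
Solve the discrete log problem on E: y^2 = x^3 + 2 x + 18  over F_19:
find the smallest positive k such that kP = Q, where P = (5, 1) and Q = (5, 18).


Enumerate multiples of P until we hit Q = (5, 18):
  1P = (5, 1)
  2P = (14, 4)
  3P = (17, 14)
  4P = (2, 7)
  5P = (16, 2)
  6P = (9, 9)
  7P = (9, 10)
  8P = (16, 17)
  9P = (2, 12)
  10P = (17, 5)
  11P = (14, 15)
  12P = (5, 18)
Match found at i = 12.

k = 12


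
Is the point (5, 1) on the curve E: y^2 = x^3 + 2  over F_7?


Check whether y^2 = x^3 + 0 x + 2 (mod 7) for (x, y) = (5, 1).
LHS: y^2 = 1^2 mod 7 = 1
RHS: x^3 + 0 x + 2 = 5^3 + 0*5 + 2 mod 7 = 1
LHS = RHS

Yes, on the curve


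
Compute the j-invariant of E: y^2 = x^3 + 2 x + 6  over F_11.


Delta = -16(4 a^3 + 27 b^2) mod 11 = 7
-1728 * (4 a)^3 = -1728 * (4*2)^3 mod 11 = 5
j = 5 * 7^(-1) mod 11 = 7

j = 7 (mod 11)


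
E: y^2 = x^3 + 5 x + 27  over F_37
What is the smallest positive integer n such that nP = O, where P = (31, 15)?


Compute successive multiples of P until we hit O:
  1P = (31, 15)
  2P = (0, 29)
  3P = (32, 32)
  4P = (4, 0)
  5P = (32, 5)
  6P = (0, 8)
  7P = (31, 22)
  8P = O

ord(P) = 8


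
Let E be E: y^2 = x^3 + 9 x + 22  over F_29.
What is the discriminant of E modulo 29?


4 a^3 + 27 b^2 = 4*9^3 + 27*22^2 = 2916 + 13068 = 15984
Delta = -16 * (15984) = -255744
Delta mod 29 = 7

Delta = 7 (mod 29)


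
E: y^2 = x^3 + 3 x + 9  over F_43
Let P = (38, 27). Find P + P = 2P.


Doubling: s = (3 x1^2 + a) / (2 y1)
s = (3*38^2 + 3) / (2*27) mod 43 = 11
x3 = s^2 - 2 x1 mod 43 = 11^2 - 2*38 = 2
y3 = s (x1 - x3) - y1 mod 43 = 11 * (38 - 2) - 27 = 25

2P = (2, 25)


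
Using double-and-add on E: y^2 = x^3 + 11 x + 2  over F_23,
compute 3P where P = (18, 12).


k = 3 = 11_2 (binary, LSB first: 11)
Double-and-add from P = (18, 12):
  bit 0 = 1: acc = O + (18, 12) = (18, 12)
  bit 1 = 1: acc = (18, 12) + (0, 18) = (0, 5)

3P = (0, 5)
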